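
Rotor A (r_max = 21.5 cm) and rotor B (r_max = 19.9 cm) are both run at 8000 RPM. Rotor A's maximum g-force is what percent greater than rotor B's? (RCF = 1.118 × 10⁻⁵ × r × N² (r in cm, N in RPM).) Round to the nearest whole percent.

8%

At equal RPM, RCF scales linearly with r: ratio = 21.5 / 19.9 = 1.0804.
So rotor A delivers 8.0% more g-force.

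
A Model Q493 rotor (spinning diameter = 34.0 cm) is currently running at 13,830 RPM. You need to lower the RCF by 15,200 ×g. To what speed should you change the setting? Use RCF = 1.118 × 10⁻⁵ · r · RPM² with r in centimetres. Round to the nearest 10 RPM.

10550 RPM

r = 34.0 / 2 = 17 cm
Current RCF = 1.118 × 10⁻⁵ × 17 × (13830)² = 1.118 × 10⁻⁵ × 17 × 191,268,900 ≈ 36,352.6 × g
Target RCF = 36,352.6 − 15,200 = 21,152.6 × g
N² = 21,152.6 / (19.006 × 10⁻⁵) = 111,294,328
N ≈ √111,294,328 ≈ 10,549.6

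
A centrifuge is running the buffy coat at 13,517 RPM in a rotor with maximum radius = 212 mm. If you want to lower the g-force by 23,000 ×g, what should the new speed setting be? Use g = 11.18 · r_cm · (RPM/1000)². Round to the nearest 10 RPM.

r = 212 mm = 21.2 cm
Current RCF = 11.18 × 21.2 × (13.517)² = 11.18 × 21.2 × 182.709289 ≈ 43,305 × g
Target RCF = 43,305 − 23,000 = 20,305 × g
(N/1000)² = 20,305 / 237.016 = 85.66932
N = 1000 × √85.66932 ≈ 9,255.8

≈ 9260 RPM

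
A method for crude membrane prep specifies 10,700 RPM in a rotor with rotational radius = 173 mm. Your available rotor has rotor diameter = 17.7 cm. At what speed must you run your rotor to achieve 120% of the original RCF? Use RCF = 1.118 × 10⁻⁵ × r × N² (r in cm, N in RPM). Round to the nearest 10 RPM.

Original rotor: r = 173 mm = 17.3 cm
RCF_original = 1.118 × 10⁻⁵ × 17.3 × (10700)² = 1.118 × 10⁻⁵ × 17.3 × 114,490,000 ≈ 22,144 × g
Target RCF = 1.2 × 22,144 ≈ 26,572.8 × g
Your rotor: r = 17.7 / 2 = 8.85 cm
26,572.8 = 1.118 × 10⁻⁵ × 8.85 × N²
N² = 26,572.8 / (9.8943 × 10⁻⁵) = 268,566,751
N ≈ √268,566,751 ≈ 16,388.0

16390 RPM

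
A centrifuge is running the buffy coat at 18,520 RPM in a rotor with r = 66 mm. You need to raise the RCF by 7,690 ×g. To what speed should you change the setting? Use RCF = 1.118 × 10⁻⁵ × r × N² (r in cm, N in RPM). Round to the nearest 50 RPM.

r = 66 mm = 6.6 cm
Current RCF = 1.118 × 10⁻⁵ × 6.6 × (18520)² = 1.118 × 10⁻⁵ × 6.6 × 342,990,400 ≈ 25,308.6 × g
Target RCF = 25,308.6 + 7,690 = 32,998.6 × g
N² = 32,998.6 / (7.3788 × 10⁻⁵) = 447,208,218
N ≈ √447,208,218 ≈ 21,147.3

≈ 21150 RPM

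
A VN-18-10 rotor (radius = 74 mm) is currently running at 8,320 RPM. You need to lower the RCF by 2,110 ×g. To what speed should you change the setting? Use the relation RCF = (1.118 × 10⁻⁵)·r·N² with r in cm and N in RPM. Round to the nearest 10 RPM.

r = 74 mm = 7.4 cm
Current RCF = 1.118 × 10⁻⁵ × 7.4 × (8320)² = 1.118 × 10⁻⁵ × 7.4 × 69,222,400 ≈ 5,726.9 × g
Target RCF = 5,726.9 − 2,110 = 3,616.9 × g
N² = 3,616.9 / (8.2732 × 10⁻⁵) = 43,718,271
N ≈ √43,718,271 ≈ 6,612.0

6610 RPM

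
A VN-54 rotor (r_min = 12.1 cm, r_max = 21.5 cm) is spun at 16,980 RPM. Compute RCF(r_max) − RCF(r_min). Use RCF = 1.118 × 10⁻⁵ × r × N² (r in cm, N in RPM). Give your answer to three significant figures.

≈ 30300 × g

ΔRCF = 1.118 × 10⁻⁵ × (r_max − r_min) × N² = 1.118 × 10⁻⁵ × 9.4 × 288,320,400 ≈ 30,300.2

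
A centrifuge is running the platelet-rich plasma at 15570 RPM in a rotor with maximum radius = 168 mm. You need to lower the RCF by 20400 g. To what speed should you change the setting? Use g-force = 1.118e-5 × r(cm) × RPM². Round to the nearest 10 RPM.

r = 168 mm = 16.8 cm
Current RCF = 1.118 × 10⁻⁵ × 16.8 × (15570)² = 1.118 × 10⁻⁵ × 16.8 × 242,424,900 ≈ 45,533.2 × g
Target RCF = 45,533.2 − 20,400 = 25,133.2 × g
N² = 25,133.2 / (18.7824 × 10⁻⁵) = 133,812,505
N ≈ √133,812,505 ≈ 11,567.7

N₂ ≈ 11570 RPM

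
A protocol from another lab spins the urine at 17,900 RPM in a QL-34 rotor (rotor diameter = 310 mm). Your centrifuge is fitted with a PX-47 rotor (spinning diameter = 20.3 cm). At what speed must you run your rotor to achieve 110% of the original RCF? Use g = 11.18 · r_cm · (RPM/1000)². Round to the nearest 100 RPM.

≈ 23200 RPM

Original rotor: r = 310 mm / 2 = 155 mm = 15.5 cm
RCF_original = 11.18 × 15.5 × (17.9)² = 11.18 × 15.5 × 320.41 ≈ 55,523.8 × g
Target RCF = 1.1 × 55,523.8 ≈ 61,076.2 × g
Your rotor: r = 20.3 / 2 = 10.15 cm
61,076.2 = 11.18 × 10.15 × (N/1000)²
(N/1000)² = 61,076.2 / 113.477 = 538.2254
N = 1000 × √538.2254 ≈ 23,199.7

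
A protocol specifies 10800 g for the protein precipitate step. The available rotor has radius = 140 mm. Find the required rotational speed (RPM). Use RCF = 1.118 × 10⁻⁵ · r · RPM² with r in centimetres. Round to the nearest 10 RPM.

≈ 8310 RPM

r = 140 mm = 14.0 cm
RCF = 1.118 × 10⁻⁵ × r × N²
10,800 = 1.118 × 10⁻⁵ × 14 × N²
N² = 10,800 / (15.652 × 10⁻⁵) = 69,000,767
N ≈ √69,000,767 ≈ 8,306.7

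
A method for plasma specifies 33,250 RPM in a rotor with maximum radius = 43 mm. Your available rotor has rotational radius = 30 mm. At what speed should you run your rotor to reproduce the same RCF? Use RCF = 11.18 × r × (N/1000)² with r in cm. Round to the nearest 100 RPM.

39800 RPM

Original rotor: r = 43 mm = 4.3 cm
RCF = 11.18 × r × (N/1000)²
RCF_original = 11.18 × 4.3 × (33.25)² = 11.18 × 4.3 × 1,105.5625 ≈ 53,148.8 × g
Your rotor: r = 30 mm = 3.0 cm
53,148.8 = 11.18 × 3 × (N/1000)²
(N/1000)² = 53,148.8 / 33.54 = 1584.639
N = 1000 × √1584.639 ≈ 39,807.5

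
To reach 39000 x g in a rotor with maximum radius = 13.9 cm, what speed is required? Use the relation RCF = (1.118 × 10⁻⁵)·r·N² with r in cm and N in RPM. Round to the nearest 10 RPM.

N ≈ 15840 RPM

39,000 = 1.118 × 10⁻⁵ × 13.9 × N²
N² = 39,000 / (15.5402 × 10⁻⁵) = 250,962,021
N ≈ √250,962,021 ≈ 15,841.8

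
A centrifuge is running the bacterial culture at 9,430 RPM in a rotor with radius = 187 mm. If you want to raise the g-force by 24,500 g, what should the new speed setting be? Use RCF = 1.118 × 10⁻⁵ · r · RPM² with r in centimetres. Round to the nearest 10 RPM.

r = 187 mm = 18.7 cm
Current RCF = 1.118 × 10⁻⁵ × 18.7 × (9430)² = 1.118 × 10⁻⁵ × 18.7 × 88,924,900 ≈ 18,591.2 × g
Target RCF = 18,591.2 + 24,500 = 43,091.2 × g
N² = 43,091.2 / (20.9066 × 10⁻⁵) = 206,112,902
N ≈ √206,112,902 ≈ 14,356.6

N₂ ≈ 14360 RPM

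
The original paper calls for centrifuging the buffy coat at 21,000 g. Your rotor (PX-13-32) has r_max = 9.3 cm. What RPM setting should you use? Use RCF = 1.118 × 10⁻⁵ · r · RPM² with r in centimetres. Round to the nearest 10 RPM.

21,000 = 1.118 × 10⁻⁵ × 9.3 × N²
N² = 21,000 / (10.3974 × 10⁻⁵) = 201,973,570
N ≈ √201,973,570 ≈ 14,211.7

14210 RPM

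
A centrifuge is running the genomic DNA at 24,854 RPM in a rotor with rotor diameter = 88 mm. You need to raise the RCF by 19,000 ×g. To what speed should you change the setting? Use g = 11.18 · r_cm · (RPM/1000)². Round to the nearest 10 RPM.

N₂ ≈ 31690 RPM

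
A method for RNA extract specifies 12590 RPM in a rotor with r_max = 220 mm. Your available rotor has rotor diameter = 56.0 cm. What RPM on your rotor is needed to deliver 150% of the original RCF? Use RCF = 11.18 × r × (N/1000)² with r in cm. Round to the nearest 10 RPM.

13670 RPM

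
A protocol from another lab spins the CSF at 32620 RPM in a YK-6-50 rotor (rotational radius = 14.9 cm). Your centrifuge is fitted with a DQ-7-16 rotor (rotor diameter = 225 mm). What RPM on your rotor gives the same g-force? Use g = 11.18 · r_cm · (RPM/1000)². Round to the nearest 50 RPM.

≈ 37550 RPM

RCF = 11.18 × r × (N/1000)²
RCF_original = 11.18 × 14.9 × (32.62)² = 11.18 × 14.9 × 1,064.0644 ≈ 177,254 × g
Your rotor: r = 225 mm / 2 = 112.5 mm = 11.25 cm
177,254 = 11.18 × 11.25 × (N/1000)²
(N/1000)² = 177,254 / 125.775 = 1409.294
N = 1000 × √1409.294 ≈ 37,540.6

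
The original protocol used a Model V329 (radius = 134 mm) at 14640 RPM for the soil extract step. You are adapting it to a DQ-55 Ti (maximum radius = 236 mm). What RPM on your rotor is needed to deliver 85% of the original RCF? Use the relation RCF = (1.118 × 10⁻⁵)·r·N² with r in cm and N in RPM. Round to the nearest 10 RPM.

Original rotor: r = 134 mm = 13.4 cm
RCF_original = 1.118 × 10⁻⁵ × 13.4 × (14640)² = 1.118 × 10⁻⁵ × 13.4 × 214,329,600 ≈ 32,109.1 × g
Target RCF = 0.85 × 32,109.1 ≈ 27,292.7 × g
Your rotor: r = 236 mm = 23.6 cm
27,292.7 = 1.118 × 10⁻⁵ × 23.6 × N²
N² = 27,292.7 / (26.3848 × 10⁻⁵) = 103,440,996
N ≈ √103,440,996 ≈ 10,170.6

≈ 10170 RPM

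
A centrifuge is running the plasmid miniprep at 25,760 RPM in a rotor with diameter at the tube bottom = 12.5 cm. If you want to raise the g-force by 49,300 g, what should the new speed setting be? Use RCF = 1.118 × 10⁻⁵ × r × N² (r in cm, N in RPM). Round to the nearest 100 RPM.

r = 12.5 / 2 = 6.25 cm
Current RCF = 1.118 × 10⁻⁵ × 6.25 × (25760)² = 1.118 × 10⁻⁵ × 6.25 × 663,577,600 ≈ 46,367.5 × g
Target RCF = 46,367.5 + 49,300 = 95,667.5 × g
N² = 95,667.5 / (6.9875 × 10⁻⁵) = 1,369,123,435
N ≈ √1,369,123,435 ≈ 37,001.7

37000 RPM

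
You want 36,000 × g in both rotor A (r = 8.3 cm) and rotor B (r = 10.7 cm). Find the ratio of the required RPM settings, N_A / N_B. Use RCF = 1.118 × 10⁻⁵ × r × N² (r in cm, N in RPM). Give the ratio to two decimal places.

1.14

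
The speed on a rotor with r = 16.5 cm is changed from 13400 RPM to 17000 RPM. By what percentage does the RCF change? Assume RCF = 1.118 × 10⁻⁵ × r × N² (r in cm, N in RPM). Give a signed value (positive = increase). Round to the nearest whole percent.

+61%

RCF ∝ N², so the ratio is (17000/13400)² = (1.268657)² = 1.6095.
Change = 1.6095 − 1 = +0.6095 → +60.9%.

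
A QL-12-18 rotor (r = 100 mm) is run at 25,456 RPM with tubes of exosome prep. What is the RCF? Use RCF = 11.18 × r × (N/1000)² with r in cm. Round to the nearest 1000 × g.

≈ 72000 ×g

r = 100 mm = 10.0 cm
RCF = 11.18 × 10 × (25.456)² = 11.18 × 10 × 648.007936 ≈ 72,447.3 × g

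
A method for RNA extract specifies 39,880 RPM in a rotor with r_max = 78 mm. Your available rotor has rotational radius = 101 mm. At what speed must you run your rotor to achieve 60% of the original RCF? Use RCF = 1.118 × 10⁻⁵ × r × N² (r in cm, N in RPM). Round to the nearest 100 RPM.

Original rotor: r = 78 mm = 7.8 cm
RCF_original = 1.118 × 10⁻⁵ × 7.8 × (39880)² = 1.118 × 10⁻⁵ × 7.8 × 1,590,414,400 ≈ 138,690.5 × g
Target RCF = 0.6 × 138,690.5 ≈ 83,214.3 × g
Your rotor: r = 101 mm = 10.1 cm
83,214.3 = 1.118 × 10⁻⁵ × 10.1 × N²
N² = 83,214.3 / (11.2918 × 10⁻⁵) = 736,944,508
N ≈ √736,944,508 ≈ 27,146.7

≈ 27100 RPM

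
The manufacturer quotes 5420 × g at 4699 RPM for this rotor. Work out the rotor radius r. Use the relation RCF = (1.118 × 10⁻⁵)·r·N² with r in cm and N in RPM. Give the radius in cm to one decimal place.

5420 = 1.118 × 10⁻⁵ × r × (4699)²
r = 5420 / (1.118 × 10⁻⁵ × 22,080,601) = 5420 / 246.8611 ≈ 21.956 cm

22.0 cm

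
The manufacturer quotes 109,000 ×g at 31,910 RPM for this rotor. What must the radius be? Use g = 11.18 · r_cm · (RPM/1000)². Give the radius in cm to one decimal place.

109000 = 11.18 × r × (31.91)²
r = 109000 / (11.18 × 1018.2481) = 109000 / 11384.01 ≈ 9.575 cm

9.6 cm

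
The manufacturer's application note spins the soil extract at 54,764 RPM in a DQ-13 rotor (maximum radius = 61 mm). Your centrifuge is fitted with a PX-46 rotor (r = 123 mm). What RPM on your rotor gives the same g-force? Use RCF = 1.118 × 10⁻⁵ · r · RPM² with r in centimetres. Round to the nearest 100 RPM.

38600 RPM

Original rotor: r = 61 mm = 6.1 cm
RCF = 1.118 × 10⁻⁵ × r × N²
RCF_original = 1.118 × 10⁻⁵ × 6.1 × (54764)² = 1.118 × 10⁻⁵ × 6.1 × 2,999,095,696 ≈ 204,532.3 × g
Your rotor: r = 123 mm = 12.3 cm
204,532.3 = 1.118 × 10⁻⁵ × 12.3 × N²
N² = 204,532.3 / (13.7514 × 10⁻⁵) = 1,487,356,196
N ≈ √1,487,356,196 ≈ 38,566.3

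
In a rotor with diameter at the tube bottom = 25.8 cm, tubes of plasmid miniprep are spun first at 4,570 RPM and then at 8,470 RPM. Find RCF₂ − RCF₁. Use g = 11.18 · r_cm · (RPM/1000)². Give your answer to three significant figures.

r = 25.8 / 2 = 12.9 cm
RCF₁ = 11.18 × 12.9 × (4.57)² = 11.18 × 12.9 × 20.8849 ≈ 3,012.1 × g
RCF₂ = 11.18 × 12.9 × (8.47)² = 11.18 × 12.9 × 71.7409 ≈ 10,346.6 × g
Increase = 10,346.6 − 3,012.1 = 7,334.5

≈ 7330 x g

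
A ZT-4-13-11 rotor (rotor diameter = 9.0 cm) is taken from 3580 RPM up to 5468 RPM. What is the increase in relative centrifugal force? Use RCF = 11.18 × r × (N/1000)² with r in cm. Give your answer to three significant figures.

r = 9.0 / 2 = 4.5 cm
RCF₁ = 11.18 × 4.5 × (3.58)² = 11.18 × 4.5 × 12.8164 ≈ 644.8 × g
RCF₂ = 11.18 × 4.5 × (5.468)² = 11.18 × 4.5 × 29.899024 ≈ 1,504.2 × g
Increase = 1,504.2 − 644.8 = 859.4

≈ 859 ×g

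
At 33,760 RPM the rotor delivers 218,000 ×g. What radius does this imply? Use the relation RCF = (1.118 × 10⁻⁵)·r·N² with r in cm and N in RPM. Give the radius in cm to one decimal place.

17.1 cm

RCF = 1.118 × 10⁻⁵ × r × N²
218000 = 1.118 × 10⁻⁵ × r × (33760)²
r = 218000 / (1.118 × 10⁻⁵ × 1,139,737,600) = 218000 / 12742.27 ≈ 17.108 cm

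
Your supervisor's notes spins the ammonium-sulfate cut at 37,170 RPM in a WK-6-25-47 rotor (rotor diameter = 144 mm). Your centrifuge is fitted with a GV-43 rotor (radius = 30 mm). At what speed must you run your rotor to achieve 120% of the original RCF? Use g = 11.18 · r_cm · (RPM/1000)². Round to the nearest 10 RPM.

Original rotor: r = 144 mm / 2 = 72 mm = 7.2 cm
RCF_original = 11.18 × 7.2 × (37.17)² = 11.18 × 7.2 × 1,381.6089 ≈ 111,214 × g
Target RCF = 1.2 × 111,214 ≈ 133,456.8 × g
Your rotor: r = 30 mm = 3.0 cm
133,456.8 = 11.18 × 3 × (N/1000)²
(N/1000)² = 133,456.8 / 33.54 = 3979.034
N = 1000 × √3979.034 ≈ 63,079.6

≈ 63080 RPM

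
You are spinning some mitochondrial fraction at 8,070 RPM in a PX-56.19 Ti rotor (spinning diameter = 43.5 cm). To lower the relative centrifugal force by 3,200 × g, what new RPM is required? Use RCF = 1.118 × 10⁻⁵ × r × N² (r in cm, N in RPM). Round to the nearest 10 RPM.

7210 RPM

r = 43.5 / 2 = 21.75 cm
Current RCF = 1.118 × 10⁻⁵ × 21.75 × (8070)² = 1.118 × 10⁻⁵ × 21.75 × 65,124,900 ≈ 15,836.1 × g
Target RCF = 15,836.1 − 3,200 = 12,636.1 × g
N² = 12,636.1 / (24.3165 × 10⁻⁵) = 51,965,127
N ≈ √51,965,127 ≈ 7,208.7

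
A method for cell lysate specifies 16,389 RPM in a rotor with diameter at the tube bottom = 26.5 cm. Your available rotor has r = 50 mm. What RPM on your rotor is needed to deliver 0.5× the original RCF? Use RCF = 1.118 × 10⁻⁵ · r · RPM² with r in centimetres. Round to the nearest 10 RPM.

18870 RPM

Original rotor: r = 26.5 / 2 = 13.25 cm
RCF_original = 1.118 × 10⁻⁵ × 13.25 × (16389)² = 1.118 × 10⁻⁵ × 13.25 × 268,599,321 ≈ 39,789 × g
Target RCF = 0.5 × 39,789 ≈ 19,894.5 × g
Your rotor: r = 50 mm = 5.0 cm
19,894.5 = 1.118 × 10⁻⁵ × 5 × N²
N² = 19,894.5 / (5.59 × 10⁻⁵) = 355,894,454
N ≈ √355,894,454 ≈ 18,865.2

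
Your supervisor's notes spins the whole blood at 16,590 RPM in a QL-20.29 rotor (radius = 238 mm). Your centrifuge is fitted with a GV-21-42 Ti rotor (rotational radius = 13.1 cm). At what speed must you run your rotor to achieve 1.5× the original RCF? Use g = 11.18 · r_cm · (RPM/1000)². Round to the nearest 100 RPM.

27400 RPM

Original rotor: r = 238 mm = 23.8 cm
RCF = 11.18 × r × (N/1000)²
RCF_original = 11.18 × 23.8 × (16.59)² = 11.18 × 23.8 × 275.2281 ≈ 73,233.8 × g
Target RCF = 1.5 × 73,233.8 ≈ 109,850.7 × g
109,850.7 = 11.18 × 13.1 × (N/1000)²
(N/1000)² = 109,850.7 / 146.458 = 750.0492
N = 1000 × √750.0492 ≈ 27,387.0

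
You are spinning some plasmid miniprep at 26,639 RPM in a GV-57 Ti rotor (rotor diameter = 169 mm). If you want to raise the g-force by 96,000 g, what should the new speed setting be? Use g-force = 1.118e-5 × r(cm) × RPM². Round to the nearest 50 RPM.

r = 169 mm / 2 = 84.5 mm = 8.45 cm
Current RCF = 1.118 × 10⁻⁵ × 8.45 × (26639)² = 1.118 × 10⁻⁵ × 8.45 × 709,636,321 ≈ 67,040.1 × g
Target RCF = 67,040.1 + 96,000 = 163,040.1 × g
N² = 163,040.1 / (9.4471 × 10⁻⁵) = 1,725,821,681
N ≈ √1,725,821,681 ≈ 41,543.0

N₂ ≈ 41550 RPM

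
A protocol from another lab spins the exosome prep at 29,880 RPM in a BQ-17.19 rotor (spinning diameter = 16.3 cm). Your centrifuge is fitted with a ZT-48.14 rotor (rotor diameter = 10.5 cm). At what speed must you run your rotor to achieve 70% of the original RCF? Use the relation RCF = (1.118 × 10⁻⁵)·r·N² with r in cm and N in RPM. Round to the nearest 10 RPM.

≈ 31150 RPM

Original rotor: r = 16.3 / 2 = 8.15 cm
RCF_original = 1.118 × 10⁻⁵ × 8.15 × (29880)² = 1.118 × 10⁻⁵ × 8.15 × 892,814,400 ≈ 81,350.6 × g
Target RCF = 0.7 × 81,350.6 ≈ 56,945.4 × g
Your rotor: r = 10.5 / 2 = 5.25 cm
56,945.4 = 1.118 × 10⁻⁵ × 5.25 × N²
N² = 56,945.4 / (5.8695 × 10⁻⁵) = 970,191,669
N ≈ √970,191,669 ≈ 31,147.9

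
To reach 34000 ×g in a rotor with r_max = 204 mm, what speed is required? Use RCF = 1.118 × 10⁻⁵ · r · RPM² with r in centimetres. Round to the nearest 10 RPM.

r = 204 mm = 20.4 cm
RCF = 1.118 × 10⁻⁵ × r × N²
34,000 = 1.118 × 10⁻⁵ × 20.4 × N²
N² = 34,000 / (22.8072 × 10⁻⁵) = 149,075,730
N ≈ √149,075,730 ≈ 12,209.7

N ≈ 12210 RPM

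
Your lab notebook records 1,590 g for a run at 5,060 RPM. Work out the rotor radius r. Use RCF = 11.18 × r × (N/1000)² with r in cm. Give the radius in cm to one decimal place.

1590 = 11.18 × r × (5.06)²
r = 1590 / (11.18 × 25.6036) = 1590 / 286.2482 ≈ 5.555 cm

5.6 cm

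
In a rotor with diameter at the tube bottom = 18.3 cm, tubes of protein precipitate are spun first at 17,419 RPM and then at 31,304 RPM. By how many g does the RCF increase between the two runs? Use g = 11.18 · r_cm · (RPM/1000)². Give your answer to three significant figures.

r = 18.3 / 2 = 9.15 cm
RCF₁ = 11.18 × 9.15 × (17.419)² = 11.18 × 9.15 × 303.421561 ≈ 31,039.1 × g
RCF₂ = 11.18 × 9.15 × (31.304)² = 11.18 × 9.15 × 979.940416 ≈ 100,245 × g
Increase = 100,245 − 31,039.1 = 69,205.9

≈ 69200 g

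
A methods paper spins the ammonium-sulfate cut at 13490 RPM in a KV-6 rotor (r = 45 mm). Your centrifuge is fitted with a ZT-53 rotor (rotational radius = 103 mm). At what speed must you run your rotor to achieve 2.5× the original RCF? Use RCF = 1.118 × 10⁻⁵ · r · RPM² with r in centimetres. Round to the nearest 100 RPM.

14100 RPM

Original rotor: r = 45 mm = 4.5 cm
RCF = 1.118 × 10⁻⁵ × r × N²
RCF_original = 1.118 × 10⁻⁵ × 4.5 × (13490)² = 1.118 × 10⁻⁵ × 4.5 × 181,980,100 ≈ 9,155.4 × g
Target RCF = 2.5 × 9,155.4 ≈ 22,888.5 × g
Your rotor: r = 103 mm = 10.3 cm
22,888.5 = 1.118 × 10⁻⁵ × 10.3 × N²
N² = 22,888.5 / (11.5154 × 10⁻⁵) = 198,764,264
N ≈ √198,764,264 ≈ 14,098.4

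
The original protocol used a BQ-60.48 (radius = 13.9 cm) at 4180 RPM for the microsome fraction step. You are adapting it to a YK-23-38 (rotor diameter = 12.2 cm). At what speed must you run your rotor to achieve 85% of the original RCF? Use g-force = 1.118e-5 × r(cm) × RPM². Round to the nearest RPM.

≈ 5817 RPM

RCF = 1.118 × 10⁻⁵ × r × N²
RCF_original = 1.118 × 10⁻⁵ × 13.9 × (4180)² = 1.118 × 10⁻⁵ × 13.9 × 17,472,400 ≈ 2,715.2 × g
Target RCF = 0.85 × 2,715.2 ≈ 2,307.9 × g
Your rotor: r = 12.2 / 2 = 6.1 cm
2,307.9 = 1.118 × 10⁻⁵ × 6.1 × N²
N² = 2,307.9 / (6.8198 × 10⁻⁵) = 33,841,168
N ≈ √33,841,168 ≈ 5,817.3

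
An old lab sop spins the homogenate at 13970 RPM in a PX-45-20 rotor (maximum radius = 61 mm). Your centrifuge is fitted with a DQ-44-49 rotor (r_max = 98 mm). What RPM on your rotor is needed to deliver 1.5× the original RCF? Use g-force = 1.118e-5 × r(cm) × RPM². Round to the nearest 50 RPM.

Original rotor: r = 61 mm = 6.1 cm
RCF = 1.118 × 10⁻⁵ × r × N²
RCF_original = 1.118 × 10⁻⁵ × 6.1 × (13970)² = 1.118 × 10⁻⁵ × 6.1 × 195,160,900 ≈ 13,309.6 × g
Target RCF = 1.5 × 13,309.6 ≈ 19,964.4 × g
Your rotor: r = 98 mm = 9.8 cm
19,964.4 = 1.118 × 10⁻⁵ × 9.8 × N²
N² = 19,964.4 / (10.9564 × 10⁻⁵) = 182,216,787
N ≈ √182,216,787 ≈ 13,498.8

13500 RPM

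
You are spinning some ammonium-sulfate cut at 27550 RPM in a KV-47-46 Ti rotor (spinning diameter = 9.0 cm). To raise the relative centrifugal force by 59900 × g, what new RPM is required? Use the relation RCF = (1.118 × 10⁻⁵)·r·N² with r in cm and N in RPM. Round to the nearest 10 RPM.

r = 9.0 / 2 = 4.5 cm
Current RCF = 1.118 × 10⁻⁵ × 4.5 × (27550)² = 1.118 × 10⁻⁵ × 4.5 × 759,002,500 ≈ 38,185.4 × g
Target RCF = 38,185.4 + 59,900 = 98,085.4 × g
N² = 98,085.4 / (5.031 × 10⁻⁵) = 1,949,620,354
N ≈ √1,949,620,354 ≈ 44,154.5

≈ 44150 RPM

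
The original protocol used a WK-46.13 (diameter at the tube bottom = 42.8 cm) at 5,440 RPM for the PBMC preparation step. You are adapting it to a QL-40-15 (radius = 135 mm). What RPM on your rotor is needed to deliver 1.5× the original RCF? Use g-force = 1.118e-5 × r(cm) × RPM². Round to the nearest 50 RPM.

8400 RPM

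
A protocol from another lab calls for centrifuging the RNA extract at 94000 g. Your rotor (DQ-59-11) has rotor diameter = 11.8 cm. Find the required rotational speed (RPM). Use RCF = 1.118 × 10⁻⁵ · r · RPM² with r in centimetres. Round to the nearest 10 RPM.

r = 11.8 / 2 = 5.9 cm
94,000 = 1.118 × 10⁻⁵ × 5.9 × N²
N² = 94,000 / (6.5962 × 10⁻⁵) = 1,425,062,915
N ≈ √1,425,062,915 ≈ 37,750.0

N ≈ 37750 RPM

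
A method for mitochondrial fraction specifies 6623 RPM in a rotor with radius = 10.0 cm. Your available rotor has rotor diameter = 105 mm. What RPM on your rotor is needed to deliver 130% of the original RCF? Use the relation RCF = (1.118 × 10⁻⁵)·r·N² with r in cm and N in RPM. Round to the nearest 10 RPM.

10420 RPM

RCF_original = 1.118 × 10⁻⁵ × 10 × (6623)² = 1.118 × 10⁻⁵ × 10 × 43,864,129 ≈ 4,904 × g
Target RCF = 1.3 × 4,904 ≈ 6,375.2 × g
Your rotor: r = 105 mm / 2 = 52.5 mm = 5.25 cm
6,375.2 = 1.118 × 10⁻⁵ × 5.25 × N²
N² = 6,375.2 / (5.8695 × 10⁻⁵) = 108,615,725
N ≈ √108,615,725 ≈ 10,421.9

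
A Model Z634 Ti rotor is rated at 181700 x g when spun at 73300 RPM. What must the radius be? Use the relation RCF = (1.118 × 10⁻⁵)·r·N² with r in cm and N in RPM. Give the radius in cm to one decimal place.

r ≈ 3.0 cm

RCF = 1.118 × 10⁻⁵ × r × N²
181700 = 1.118 × 10⁻⁵ × r × (73300)²
r = 181700 / (1.118 × 10⁻⁵ × 5,372,890,000) = 181700 / 60068.91 ≈ 3.025 cm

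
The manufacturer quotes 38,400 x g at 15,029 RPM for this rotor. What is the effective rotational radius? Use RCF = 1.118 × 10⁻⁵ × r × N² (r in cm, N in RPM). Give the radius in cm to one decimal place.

38400 = 1.118 × 10⁻⁵ × r × (15029)²
r = 38400 / (1.118 × 10⁻⁵ × 225,870,841) = 38400 / 2525.236 ≈ 15.206 cm

≈ 15.2 cm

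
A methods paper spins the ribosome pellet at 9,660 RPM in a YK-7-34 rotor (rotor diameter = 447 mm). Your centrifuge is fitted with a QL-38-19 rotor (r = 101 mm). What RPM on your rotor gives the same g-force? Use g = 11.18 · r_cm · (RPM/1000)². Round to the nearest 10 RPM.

Original rotor: r = 447 mm / 2 = 223.5 mm = 22.35 cm
RCF_original = 11.18 × 22.35 × (9.66)² = 11.18 × 22.35 × 93.3156 ≈ 23,317 × g
Your rotor: r = 101 mm = 10.1 cm
23,317 = 11.18 × 10.1 × (N/1000)²
(N/1000)² = 23,317 / 112.918 = 206.495
N = 1000 × √206.495 ≈ 14,369.9

14370 RPM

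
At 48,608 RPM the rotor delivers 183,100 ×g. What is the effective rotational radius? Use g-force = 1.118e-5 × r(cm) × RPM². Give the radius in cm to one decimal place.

≈ 6.9 cm

183100 = 1.118 × 10⁻⁵ × r × (48608)²
r = 183100 / (1.118 × 10⁻⁵ × 2,362,737,664) = 183100 / 26415.41 ≈ 6.932 cm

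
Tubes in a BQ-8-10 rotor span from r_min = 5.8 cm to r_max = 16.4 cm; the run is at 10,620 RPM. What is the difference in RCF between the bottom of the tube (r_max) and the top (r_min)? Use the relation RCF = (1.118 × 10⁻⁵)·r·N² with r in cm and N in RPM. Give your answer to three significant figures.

≈ 13400 ×g

RCF_max = 1.118 × 10⁻⁵ × 16.4 × (10620)² = 1.118 × 10⁻⁵ × 16.4 × 112,784,400 ≈ 20,679.2 × g
RCF_min = 1.118 × 10⁻⁵ × 5.8 × (10620)² = 1.118 × 10⁻⁵ × 5.8 × 112,784,400 ≈ 7,313.4 × g
ΔRCF = 20,679.2 − 7,313.4 = 13,365.8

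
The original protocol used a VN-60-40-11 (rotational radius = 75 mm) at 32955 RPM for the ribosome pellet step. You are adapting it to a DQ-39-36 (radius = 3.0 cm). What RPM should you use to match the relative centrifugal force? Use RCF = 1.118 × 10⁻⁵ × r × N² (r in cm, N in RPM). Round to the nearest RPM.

52106 RPM

Original rotor: r = 75 mm = 7.5 cm
RCF_original = 1.118 × 10⁻⁵ × 7.5 × (32955)² = 1.118 × 10⁻⁵ × 7.5 × 1,086,032,025 ≈ 91,063.8 × g
91,063.8 = 1.118 × 10⁻⁵ × 3 × N²
N² = 91,063.8 / (3.354 × 10⁻⁵) = 2,715,080,501
N ≈ √2,715,080,501 ≈ 52,106.4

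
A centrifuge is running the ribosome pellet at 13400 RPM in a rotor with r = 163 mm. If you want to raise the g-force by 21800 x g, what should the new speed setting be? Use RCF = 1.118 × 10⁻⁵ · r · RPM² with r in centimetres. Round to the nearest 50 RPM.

r = 163 mm = 16.3 cm
Current RCF = 1.118 × 10⁻⁵ × 16.3 × (13400)² = 1.118 × 10⁻⁵ × 16.3 × 179,560,000 ≈ 32,721.9 × g
Target RCF = 32,721.9 + 21,800 = 54,521.9 × g
N² = 54,521.9 / (18.2234 × 10⁻⁵) = 299,186,211
N ≈ √299,186,211 ≈ 17,297.0

≈ 17300 RPM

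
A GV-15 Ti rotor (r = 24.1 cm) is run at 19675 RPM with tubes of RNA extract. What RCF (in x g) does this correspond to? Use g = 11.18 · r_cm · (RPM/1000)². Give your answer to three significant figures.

104000 x g

RCF = 11.18 × r × (N/1000)²
RCF = 11.18 × 24.1 × (19.675)² = 11.18 × 24.1 × 387.105625 ≈ 104,301 × g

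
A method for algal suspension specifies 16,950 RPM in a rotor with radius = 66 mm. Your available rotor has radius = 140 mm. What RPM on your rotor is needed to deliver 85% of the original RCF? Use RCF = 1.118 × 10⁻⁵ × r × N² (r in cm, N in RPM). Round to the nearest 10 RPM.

10730 RPM

Original rotor: r = 66 mm = 6.6 cm
RCF = 1.118 × 10⁻⁵ × r × N²
RCF_original = 1.118 × 10⁻⁵ × 6.6 × (16950)² = 1.118 × 10⁻⁵ × 6.6 × 287,302,500 ≈ 21,199.5 × g
Target RCF = 0.85 × 21,199.5 ≈ 18,019.6 × g
Your rotor: r = 140 mm = 14.0 cm
18,019.6 = 1.118 × 10⁻⁵ × 14 × N²
N² = 18,019.6 / (15.652 × 10⁻⁵) = 115,126,501
N ≈ √115,126,501 ≈ 10,729.7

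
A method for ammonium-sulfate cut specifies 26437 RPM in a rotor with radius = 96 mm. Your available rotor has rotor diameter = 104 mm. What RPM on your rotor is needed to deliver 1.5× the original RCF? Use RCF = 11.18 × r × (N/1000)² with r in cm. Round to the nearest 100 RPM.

44000 RPM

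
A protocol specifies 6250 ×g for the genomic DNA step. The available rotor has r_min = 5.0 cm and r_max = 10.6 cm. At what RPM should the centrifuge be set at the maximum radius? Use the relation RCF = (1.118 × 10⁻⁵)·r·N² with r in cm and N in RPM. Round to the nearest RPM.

Use r_max = 10.6 cm.
6,250 = 1.118 × 10⁻⁵ × 10.6 × N²
N² = 6,250 / (11.8508 × 10⁻⁵) = 52,739,056
N ≈ √52,739,056 ≈ 7,262.2

N ≈ 7262 RPM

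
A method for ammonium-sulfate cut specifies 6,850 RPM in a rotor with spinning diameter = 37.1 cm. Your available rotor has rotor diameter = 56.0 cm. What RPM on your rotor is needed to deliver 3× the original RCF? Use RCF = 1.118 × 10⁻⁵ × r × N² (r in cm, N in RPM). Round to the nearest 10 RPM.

≈ 9660 RPM

Original rotor: r = 37.1 / 2 = 18.55 cm
RCF_original = 1.118 × 10⁻⁵ × 18.55 × (6850)² = 1.118 × 10⁻⁵ × 18.55 × 46,922,500 ≈ 9,731.2 × g
Target RCF = 3 × 9,731.2 ≈ 29,193.6 × g
Your rotor: r = 56.0 / 2 = 28 cm
29,193.6 = 1.118 × 10⁻⁵ × 28 × N²
N² = 29,193.6 / (31.304 × 10⁻⁵) = 93,258,370
N ≈ √93,258,370 ≈ 9,657.0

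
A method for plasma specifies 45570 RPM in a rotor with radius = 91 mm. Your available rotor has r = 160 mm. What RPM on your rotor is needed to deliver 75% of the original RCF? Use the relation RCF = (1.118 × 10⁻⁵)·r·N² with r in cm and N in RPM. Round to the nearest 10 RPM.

Original rotor: r = 91 mm = 9.1 cm
RCF_original = 1.118 × 10⁻⁵ × 9.1 × (45570)² = 1.118 × 10⁻⁵ × 9.1 × 2,076,624,900 ≈ 211,271.7 × g
Target RCF = 0.75 × 211,271.7 ≈ 158,453.8 × g
Your rotor: r = 160 mm = 16.0 cm
158,453.8 = 1.118 × 10⁻⁵ × 16 × N²
N² = 158,453.8 / (17.888 × 10⁻⁵) = 885,810,599
N ≈ √885,810,599 ≈ 29,762.6

29760 RPM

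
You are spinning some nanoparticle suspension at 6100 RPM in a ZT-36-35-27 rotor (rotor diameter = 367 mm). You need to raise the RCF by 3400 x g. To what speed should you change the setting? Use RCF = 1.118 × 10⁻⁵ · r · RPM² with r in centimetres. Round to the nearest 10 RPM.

7330 RPM

r = 367 mm / 2 = 183.5 mm = 18.35 cm
Current RCF = 1.118 × 10⁻⁵ × 18.35 × (6100)² = 1.118 × 10⁻⁵ × 18.35 × 37,210,000 ≈ 7,633.7 × g
Target RCF = 7,633.7 + 3,400 = 11,033.7 × g
N² = 11,033.7 / (20.5153 × 10⁻⁵) = 53,782,787
N ≈ √53,782,787 ≈ 7,333.7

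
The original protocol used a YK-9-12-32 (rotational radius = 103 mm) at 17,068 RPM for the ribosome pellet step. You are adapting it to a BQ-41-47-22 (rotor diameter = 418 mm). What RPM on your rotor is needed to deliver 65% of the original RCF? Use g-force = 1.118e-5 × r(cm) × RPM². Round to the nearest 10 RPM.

≈ 9660 RPM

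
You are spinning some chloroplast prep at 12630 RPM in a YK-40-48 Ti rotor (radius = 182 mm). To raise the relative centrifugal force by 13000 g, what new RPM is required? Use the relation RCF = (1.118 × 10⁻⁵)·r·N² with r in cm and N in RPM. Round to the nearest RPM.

≈ 14947 RPM

r = 182 mm = 18.2 cm
Current RCF = 1.118 × 10⁻⁵ × 18.2 × (12630)² = 1.118 × 10⁻⁵ × 18.2 × 159,516,900 ≈ 32,457.9 × g
Target RCF = 32,457.9 + 13,000 = 45,457.9 × g
N² = 45,457.9 / (20.3476 × 10⁻⁵) = 223,406,692
N ≈ √223,406,692 ≈ 14,946.8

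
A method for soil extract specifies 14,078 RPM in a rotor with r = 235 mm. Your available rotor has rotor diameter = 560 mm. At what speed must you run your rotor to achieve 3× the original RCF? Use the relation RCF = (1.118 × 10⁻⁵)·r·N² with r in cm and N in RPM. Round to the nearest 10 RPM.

Original rotor: r = 235 mm = 23.5 cm
RCF_original = 1.118 × 10⁻⁵ × 23.5 × (14078)² = 1.118 × 10⁻⁵ × 23.5 × 198,190,084 ≈ 52,070.5 × g
Target RCF = 3 × 52,070.5 ≈ 156,211.5 × g
Your rotor: r = 560 mm / 2 = 280 mm = 28 cm
156,211.5 = 1.118 × 10⁻⁵ × 28 × N²
N² = 156,211.5 / (31.304 × 10⁻⁵) = 499,014,503
N ≈ √499,014,503 ≈ 22,338.6

22340 RPM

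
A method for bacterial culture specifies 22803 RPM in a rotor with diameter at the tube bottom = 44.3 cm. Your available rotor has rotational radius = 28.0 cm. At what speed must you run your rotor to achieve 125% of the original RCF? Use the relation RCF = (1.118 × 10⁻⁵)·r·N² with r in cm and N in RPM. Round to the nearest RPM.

22675 RPM

Original rotor: r = 44.3 / 2 = 22.15 cm
RCF = 1.118 × 10⁻⁵ × r × N²
RCF_original = 1.118 × 10⁻⁵ × 22.15 × (22803)² = 1.118 × 10⁻⁵ × 22.15 × 519,976,809 ≈ 128,765.5 × g
Target RCF = 1.25 × 128,765.5 ≈ 160,956.9 × g
160,956.9 = 1.118 × 10⁻⁵ × 28 × N²
N² = 160,956.9 / (31.304 × 10⁻⁵) = 514,173,588
N ≈ √514,173,588 ≈ 22,675.4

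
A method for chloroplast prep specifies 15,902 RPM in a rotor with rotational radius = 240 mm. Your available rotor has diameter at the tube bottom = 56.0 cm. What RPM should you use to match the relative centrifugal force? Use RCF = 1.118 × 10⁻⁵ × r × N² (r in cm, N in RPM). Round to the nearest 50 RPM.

Original rotor: r = 240 mm = 24.0 cm
RCF = 1.118 × 10⁻⁵ × r × N²
RCF_original = 1.118 × 10⁻⁵ × 24 × (15902)² = 1.118 × 10⁻⁵ × 24 × 252,873,604 ≈ 67,851 × g
Your rotor: r = 56.0 / 2 = 28 cm
67,851 = 1.118 × 10⁻⁵ × 28 × N²
N² = 67,851 / (31.304 × 10⁻⁵) = 216,748,658
N ≈ √216,748,658 ≈ 14,722.4

≈ 14700 RPM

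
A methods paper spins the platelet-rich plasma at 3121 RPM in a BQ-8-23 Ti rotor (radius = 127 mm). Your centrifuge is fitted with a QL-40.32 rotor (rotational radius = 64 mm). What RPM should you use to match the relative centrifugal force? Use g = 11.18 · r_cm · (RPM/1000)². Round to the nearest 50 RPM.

4400 RPM

Original rotor: r = 127 mm = 12.7 cm
RCF_original = 11.18 × 12.7 × (3.121)² = 11.18 × 12.7 × 9.740641 ≈ 1,383 × g
Your rotor: r = 64 mm = 6.4 cm
1,383 = 11.18 × 6.4 × (N/1000)²
(N/1000)² = 1,383 / 71.552 = 19.3286
N = 1000 × √19.3286 ≈ 4,396.4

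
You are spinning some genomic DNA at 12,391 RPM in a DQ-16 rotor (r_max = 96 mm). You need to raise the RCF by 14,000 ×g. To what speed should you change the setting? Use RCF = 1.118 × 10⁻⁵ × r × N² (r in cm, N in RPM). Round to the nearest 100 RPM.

N₂ ≈ 16900 RPM

r = 96 mm = 9.6 cm
Current RCF = 1.118 × 10⁻⁵ × 9.6 × (12391)² = 1.118 × 10⁻⁵ × 9.6 × 153,536,881 ≈ 16,478.8 × g
Target RCF = 16,478.8 + 14,000 = 30,478.8 × g
N² = 30,478.8 / (10.7328 × 10⁻⁵) = 283,978,086
N ≈ √283,978,086 ≈ 16,851.6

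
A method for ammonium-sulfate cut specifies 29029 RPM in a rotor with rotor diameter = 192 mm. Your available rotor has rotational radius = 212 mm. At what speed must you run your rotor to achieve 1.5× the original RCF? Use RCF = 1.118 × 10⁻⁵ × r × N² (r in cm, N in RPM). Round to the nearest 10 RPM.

23920 RPM

Original rotor: r = 192 mm / 2 = 96 mm = 9.6 cm
RCF_original = 1.118 × 10⁻⁵ × 9.6 × (29029)² = 1.118 × 10⁻⁵ × 9.6 × 842,682,841 ≈ 90,443.5 × g
Target RCF = 1.5 × 90,443.5 ≈ 135,665.2 × g
Your rotor: r = 212 mm = 21.2 cm
135,665.2 = 1.118 × 10⁻⁵ × 21.2 × N²
N² = 135,665.2 / (23.7016 × 10⁻⁵) = 572,388,362
N ≈ √572,388,362 ≈ 23,924.6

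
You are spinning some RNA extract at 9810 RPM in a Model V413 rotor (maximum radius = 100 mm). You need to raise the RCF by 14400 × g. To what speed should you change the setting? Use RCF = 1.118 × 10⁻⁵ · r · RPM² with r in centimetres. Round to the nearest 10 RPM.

r = 100 mm = 10.0 cm
Current RCF = 1.118 × 10⁻⁵ × 10 × (9810)² = 1.118 × 10⁻⁵ × 10 × 96,236,100 ≈ 10,759.2 × g
Target RCF = 10,759.2 + 14,400 = 25,159.2 × g
N² = 25,159.2 / (11.18 × 10⁻⁵) = 225,037,567
N ≈ √225,037,567 ≈ 15,001.3

N₂ ≈ 15000 RPM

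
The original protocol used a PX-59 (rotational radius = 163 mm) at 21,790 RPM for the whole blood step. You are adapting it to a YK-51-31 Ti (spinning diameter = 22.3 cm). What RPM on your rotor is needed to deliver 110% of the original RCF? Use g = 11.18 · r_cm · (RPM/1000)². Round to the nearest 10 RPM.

≈ 27630 RPM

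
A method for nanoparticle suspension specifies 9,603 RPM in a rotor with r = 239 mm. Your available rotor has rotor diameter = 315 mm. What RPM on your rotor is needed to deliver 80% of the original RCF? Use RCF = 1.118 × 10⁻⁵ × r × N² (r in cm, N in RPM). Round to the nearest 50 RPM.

Original rotor: r = 239 mm = 23.9 cm
RCF_original = 1.118 × 10⁻⁵ × 23.9 × (9603)² = 1.118 × 10⁻⁵ × 23.9 × 92,217,609 ≈ 24,640.7 × g
Target RCF = 0.8 × 24,640.7 ≈ 19,712.6 × g
Your rotor: r = 315 mm / 2 = 157.5 mm = 15.75 cm
19,712.6 = 1.118 × 10⁻⁵ × 15.75 × N²
N² = 19,712.6 / (17.6085 × 10⁻⁵) = 111,949,343
N ≈ √111,949,343 ≈ 10,580.6

10600 RPM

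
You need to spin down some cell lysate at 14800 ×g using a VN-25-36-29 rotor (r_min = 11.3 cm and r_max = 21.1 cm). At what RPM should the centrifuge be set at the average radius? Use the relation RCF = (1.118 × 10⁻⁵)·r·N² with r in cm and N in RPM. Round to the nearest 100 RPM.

≈ 9000 RPM

r_avg = (11.3 + 21.1) / 2 = 16.2 cm
RCF = 1.118 × 10⁻⁵ × r × N²
14,800 = 1.118 × 10⁻⁵ × 16.2 × N²
N² = 14,800 / (18.1116 × 10⁻⁵) = 81,715,586
N ≈ √81,715,586 ≈ 9,039.7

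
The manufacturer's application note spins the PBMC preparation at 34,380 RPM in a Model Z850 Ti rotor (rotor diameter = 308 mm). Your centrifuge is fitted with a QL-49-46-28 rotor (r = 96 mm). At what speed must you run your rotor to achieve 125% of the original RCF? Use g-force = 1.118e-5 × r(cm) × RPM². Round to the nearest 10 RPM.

≈ 48680 RPM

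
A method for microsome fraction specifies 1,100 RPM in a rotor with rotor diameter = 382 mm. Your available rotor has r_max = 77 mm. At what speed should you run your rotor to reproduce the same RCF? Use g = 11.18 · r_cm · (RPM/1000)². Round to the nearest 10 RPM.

Original rotor: r = 382 mm / 2 = 191 mm = 19.1 cm
RCF = 11.18 × r × (N/1000)²
RCF_original = 11.18 × 19.1 × (1.1)² = 11.18 × 19.1 × 1.21 ≈ 258.4 × g
Your rotor: r = 77 mm = 7.7 cm
258.4 = 11.18 × 7.7 × (N/1000)²
(N/1000)² = 258.4 / 86.086 = 3.00165
N = 1000 × √3.00165 ≈ 1,732.5

≈ 1730 RPM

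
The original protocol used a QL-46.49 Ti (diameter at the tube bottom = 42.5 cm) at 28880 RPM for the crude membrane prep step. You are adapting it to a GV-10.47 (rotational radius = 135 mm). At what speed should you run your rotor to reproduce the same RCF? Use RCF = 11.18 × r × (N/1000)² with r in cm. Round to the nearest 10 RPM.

36230 RPM

Original rotor: r = 42.5 / 2 = 21.25 cm
RCF_original = 11.18 × 21.25 × (28.88)² = 11.18 × 21.25 × 834.0544 ≈ 198,150.5 × g
Your rotor: r = 135 mm = 13.5 cm
198,150.5 = 11.18 × 13.5 × (N/1000)²
(N/1000)² = 198,150.5 / 150.93 = 1312.864
N = 1000 × √1312.864 ≈ 36,233.5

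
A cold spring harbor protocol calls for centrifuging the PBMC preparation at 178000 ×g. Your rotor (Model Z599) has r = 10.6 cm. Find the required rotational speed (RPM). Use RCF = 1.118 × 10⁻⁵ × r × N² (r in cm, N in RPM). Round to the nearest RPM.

≈ 38756 RPM

178,000 = 1.118 × 10⁻⁵ × 10.6 × N²
N² = 178,000 / (11.8508 × 10⁻⁵) = 1,502,008,303
N ≈ √1,502,008,303 ≈ 38,755.8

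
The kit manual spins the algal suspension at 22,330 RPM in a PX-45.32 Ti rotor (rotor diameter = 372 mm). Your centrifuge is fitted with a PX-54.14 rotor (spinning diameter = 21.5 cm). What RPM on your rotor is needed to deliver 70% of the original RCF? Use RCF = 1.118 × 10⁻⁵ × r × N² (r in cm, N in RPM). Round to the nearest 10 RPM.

Original rotor: r = 372 mm / 2 = 186 mm = 18.6 cm
RCF_original = 1.118 × 10⁻⁵ × 18.6 × (22330)² = 1.118 × 10⁻⁵ × 18.6 × 498,628,900 ≈ 103,688.9 × g
Target RCF = 0.7 × 103,688.9 ≈ 72,582.2 × g
Your rotor: r = 21.5 / 2 = 10.75 cm
72,582.2 = 1.118 × 10⁻⁵ × 10.75 × N²
N² = 72,582.2 / (12.0185 × 10⁻⁵) = 603,920,622
N ≈ √603,920,622 ≈ 24,574.8

24570 RPM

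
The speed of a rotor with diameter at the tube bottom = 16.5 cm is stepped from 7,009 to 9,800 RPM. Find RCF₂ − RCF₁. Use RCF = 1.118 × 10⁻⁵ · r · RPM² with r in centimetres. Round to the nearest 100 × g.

≈ 4300 × g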